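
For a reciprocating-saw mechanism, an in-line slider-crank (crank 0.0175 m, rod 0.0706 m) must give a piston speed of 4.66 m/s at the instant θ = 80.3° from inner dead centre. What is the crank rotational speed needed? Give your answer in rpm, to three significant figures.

For an in-line slider-crank, |v_piston| = rω|sinθ|·[1 + r cosθ/√(L² − r² sin²θ)].
With r = 0.0175 m, L = 0.0706 m, θ = 80.3°: the bracketed kinematic factor |dx/dθ| = 0.017993 m.
ω = v/|dx/dθ| = 4.66/0.017993 = 258.99 rad/s.
N = 60ω/(2π) = 2473.2 rpm.

2470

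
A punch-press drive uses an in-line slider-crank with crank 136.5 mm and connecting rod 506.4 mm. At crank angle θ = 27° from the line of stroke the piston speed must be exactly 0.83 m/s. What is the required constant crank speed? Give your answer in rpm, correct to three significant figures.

For an in-line slider-crank, |v_piston| = rω|sinθ|·[1 + r cosθ/√(L² − r² sin²θ)].
With r = 0.1365 m, L = 0.5064 m, θ = 27°: the bracketed kinematic factor |dx/dθ| = 0.076966 m.
ω = v/|dx/dθ| = 0.83/0.076966 = 10.784 rad/s.
N = 60ω/(2π) = 102.98 rpm.

103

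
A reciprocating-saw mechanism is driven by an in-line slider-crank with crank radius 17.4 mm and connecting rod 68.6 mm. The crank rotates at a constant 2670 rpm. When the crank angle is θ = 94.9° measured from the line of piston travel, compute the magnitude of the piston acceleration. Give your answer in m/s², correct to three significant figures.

ω = 2π·2670/60 = 279.6 rad/s
x(θ) = r cosθ + √(L² − r² sin²θ); with ω constant, a = ω²·d²x/dθ².
d²x/dθ² = −r cosθ − r²(cos2θ)/√u − r⁴ sin²2θ/(4u^{3/2}),  u = L² − r² sin²θ = 0.00440541 m².
Substituting r = 0.0174 m, L = 0.0686 m, θ = 94.9°: d²x/dθ² = +0.0059789 m.
a = ω²·d²x/dθ² = (279.6)²·(+0.0059789) = +467.41 m/s²;  |a| = 467.41 m/s².

467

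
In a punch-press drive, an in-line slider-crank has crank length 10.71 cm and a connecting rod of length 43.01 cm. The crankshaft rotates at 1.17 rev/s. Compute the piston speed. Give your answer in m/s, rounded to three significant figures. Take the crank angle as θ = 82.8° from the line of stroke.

0.806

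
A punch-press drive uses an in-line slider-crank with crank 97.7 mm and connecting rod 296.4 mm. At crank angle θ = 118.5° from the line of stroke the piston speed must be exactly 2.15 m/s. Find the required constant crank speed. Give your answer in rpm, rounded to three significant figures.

286

For an in-line slider-crank, |v_piston| = rω|sinθ|·[1 + r cosθ/√(L² − r² sin²θ)].
With r = 0.0977 m, L = 0.2964 m, θ = 118.5°: the bracketed kinematic factor |dx/dθ| = 0.071751 m.
ω = v/|dx/dθ| = 2.15/0.071751 = 29.965 rad/s.
N = 60ω/(2π) = 286.14 rpm.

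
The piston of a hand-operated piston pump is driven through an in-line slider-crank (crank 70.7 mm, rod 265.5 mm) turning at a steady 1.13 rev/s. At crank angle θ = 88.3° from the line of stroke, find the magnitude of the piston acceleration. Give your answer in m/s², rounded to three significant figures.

0.877

ω = 2π·1.13 = 7.1 rad/s
x(θ) = r cosθ + √(L² − r² sin²θ); with ω constant, a = ω²·d²x/dθ².
d²x/dθ² = −r cosθ − r²(cos2θ)/√u − r⁴ sin²2θ/(4u^{3/2}),  u = L² − r² sin²θ = 0.0654962 m².
Substituting r = 0.0707 m, L = 0.2655 m, θ = 88.3°: d²x/dθ² = +0.017398 m.
a = ω²·d²x/dθ² = (7.1)²·(+0.017398) = +0.87704 m/s²;  |a| = 0.87704 m/s².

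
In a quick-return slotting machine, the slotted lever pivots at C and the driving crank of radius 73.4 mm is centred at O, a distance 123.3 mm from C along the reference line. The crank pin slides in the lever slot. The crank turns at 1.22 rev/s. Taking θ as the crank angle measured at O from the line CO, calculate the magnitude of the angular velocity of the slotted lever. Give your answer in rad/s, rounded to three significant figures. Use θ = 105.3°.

1.45

ω = 7.665 rad/s (from 1.22 rev/s).
Crank pin A relative to C: A = (d + r cosθ, r sinθ); lever angle φ = atan2(r sinθ, d + r cosθ).
Differentiating tanφ: φ̇ = rω(d cosθ + r)/(d² + r² + 2dr cosθ).
d² + r² + 2dr cosθ = |CA|² = 0.0158142 m²;  d cosθ + r = +0.040864 m.
|ω_lever| = |0.0734·7.665·+0.040864| / 0.0158142 = 1.4539 rad/s.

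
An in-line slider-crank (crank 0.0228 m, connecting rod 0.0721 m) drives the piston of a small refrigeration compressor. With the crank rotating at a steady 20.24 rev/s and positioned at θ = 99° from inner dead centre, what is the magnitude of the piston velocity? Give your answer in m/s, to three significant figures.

2.71

ω = 2π·20.2 = 127.2 rad/s
For an in-line slider-crank, x = r cosθ + √(L² − r² sin²θ), so v = −rω sinθ·[1 + r cosθ/√(L² − r² sin²θ)].
With r = 0.0228 m, L = 0.0721 m, θ = 99°: √(L² − r² sin²θ) = 0.068493 m.
v = −0.0228·127.2·0.98769·[1 + 0.0228·-0.15643/0.068493] = -2.7147 m/s.
|v| = 2.7147 m/s.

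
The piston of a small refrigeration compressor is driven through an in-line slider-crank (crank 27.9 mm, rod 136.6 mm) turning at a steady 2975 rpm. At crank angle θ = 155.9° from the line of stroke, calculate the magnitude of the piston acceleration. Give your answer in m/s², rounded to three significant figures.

2100

ω = 2π·2975/60 = 311.5 rad/s
x(θ) = r cosθ + √(L² − r² sin²θ); with ω constant, a = ω²·d²x/dθ².
d²x/dθ² = −r cosθ − r²(cos2θ)/√u − r⁴ sin²2θ/(4u^{3/2}),  u = L² − r² sin²θ = 0.0185298 m².
Substituting r = 0.0279 m, L = 0.1366 m, θ = 155.9°: d²x/dθ² = +0.021623 m.
a = ω²·d²x/dθ² = (311.5)²·(+0.021623) = +2098.7 m/s²;  |a| = 2098.7 m/s².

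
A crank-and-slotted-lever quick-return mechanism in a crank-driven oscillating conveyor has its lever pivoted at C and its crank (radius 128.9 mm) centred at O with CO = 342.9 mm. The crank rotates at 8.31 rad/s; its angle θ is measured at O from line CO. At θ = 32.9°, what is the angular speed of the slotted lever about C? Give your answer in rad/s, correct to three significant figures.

2.14

ω = 8.31 rad/s
Crank pin A relative to C: A = (d + r cosθ, r sinθ); lever angle φ = atan2(r sinθ, d + r cosθ).
Differentiating tanφ: φ̇ = rω(d cosθ + r)/(d² + r² + 2dr cosθ).
d² + r² + 2dr cosθ = |CA|² = 0.208418 m²;  d cosθ + r = +0.41681 m.
|ω_lever| = |0.1289·8.31·+0.41681| / 0.208418 = 2.1422 rad/s.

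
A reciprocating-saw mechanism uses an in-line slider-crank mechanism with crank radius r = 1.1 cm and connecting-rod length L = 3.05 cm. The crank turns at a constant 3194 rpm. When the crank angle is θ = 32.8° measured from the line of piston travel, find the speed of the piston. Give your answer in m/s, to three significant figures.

ω = 2π·3194/60 = 334.5 rad/s
For an in-line slider-crank, x = r cosθ + √(L² − r² sin²θ), so v = −rω sinθ·[1 + r cosθ/√(L² − r² sin²θ)].
With r = 0.011 m, L = 0.0305 m, θ = 32.8°: √(L² − r² sin²θ) = 0.029912 m.
v = −0.011·334.5·0.54171·[1 + 0.011·0.84057/0.029912] = -2.6091 m/s.
|v| = 2.6091 m/s.

2.61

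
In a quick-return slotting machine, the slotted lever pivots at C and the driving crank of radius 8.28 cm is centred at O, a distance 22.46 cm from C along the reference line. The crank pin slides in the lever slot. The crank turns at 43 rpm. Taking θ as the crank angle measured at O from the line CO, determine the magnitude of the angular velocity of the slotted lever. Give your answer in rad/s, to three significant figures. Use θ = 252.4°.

ω = 4.503 rad/s (from 43 rpm).
Crank pin A relative to C: A = (d + r cosθ, r sinθ); lever angle φ = atan2(r sinθ, d + r cosθ).
Differentiating tanφ: φ̇ = rω(d cosθ + r)/(d² + r² + 2dr cosθ).
d² + r² + 2dr cosθ = |CA|² = 0.0460547 m²;  d cosθ + r = +0.014888 m.
|ω_lever| = |0.0828·4.503·+0.014888| / 0.0460547 = 0.12053 rad/s.

0.121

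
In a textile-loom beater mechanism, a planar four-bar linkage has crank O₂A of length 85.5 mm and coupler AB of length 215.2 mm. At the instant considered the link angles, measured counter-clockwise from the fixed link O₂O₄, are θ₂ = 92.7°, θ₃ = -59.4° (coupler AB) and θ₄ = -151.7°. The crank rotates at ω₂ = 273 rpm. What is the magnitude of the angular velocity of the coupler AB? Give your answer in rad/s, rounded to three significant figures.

10.3

ω₂ = 28.59 rad/s (from 273 rpm).
Differentiating the loop-closure r₂e^{iθ₂}+r₃e^{iθ₃}=r₁+r₄e^{iθ₄} gives r₂ω₂e^{iθ₂}+r₃ω₃e^{iθ₃}=r₄ω₄e^{iθ₄}.
Eliminating the other unknown: ω₃ = r₂ω₂ sin(θ₄−θ₂) / [r₃ sin(θ₃−θ₄)].
Numerator sine = +0.90183; denominator sine = +0.99919.
Result = 0.0855·28.59·(+0.90183) / (0.2152·(+0.99919)) = +10.252 rad/s; magnitude 10.252 rad/s.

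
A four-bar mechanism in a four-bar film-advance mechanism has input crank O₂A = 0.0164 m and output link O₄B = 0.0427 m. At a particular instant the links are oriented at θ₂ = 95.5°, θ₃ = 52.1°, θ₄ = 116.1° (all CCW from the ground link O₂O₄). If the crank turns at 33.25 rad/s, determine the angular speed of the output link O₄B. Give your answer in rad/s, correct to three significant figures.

9.76

ω₂ = 33.25 rad/s
Differentiating the loop-closure r₂e^{iθ₂}+r₃e^{iθ₃}=r₁+r₄e^{iθ₄} gives r₂ω₂e^{iθ₂}+r₃ω₃e^{iθ₃}=r₄ω₄e^{iθ₄}.
Eliminating the other unknown: ω₄ = r₂ω₂ sin(θ₂−θ₃) / [r₄ sin(θ₄−θ₃)].
Numerator sine = +0.68709; denominator sine = +0.89879.
Result = 0.0164·33.25·(+0.68709) / (0.0427·(+0.89879)) = +9.7625 rad/s; magnitude 9.7625 rad/s.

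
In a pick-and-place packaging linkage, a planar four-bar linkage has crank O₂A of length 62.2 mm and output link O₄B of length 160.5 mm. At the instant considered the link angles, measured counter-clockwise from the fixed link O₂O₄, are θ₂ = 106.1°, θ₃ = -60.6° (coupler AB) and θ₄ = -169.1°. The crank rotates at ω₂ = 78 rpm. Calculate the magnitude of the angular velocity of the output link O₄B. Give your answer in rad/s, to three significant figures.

ω₂ = 8.168 rad/s (from 78 rpm).
Differentiating the loop-closure r₂e^{iθ₂}+r₃e^{iθ₃}=r₁+r₄e^{iθ₄} gives r₂ω₂e^{iθ₂}+r₃ω₃e^{iθ₃}=r₄ω₄e^{iθ₄}.
Eliminating the other unknown: ω₄ = r₂ω₂ sin(θ₂−θ₃) / [r₄ sin(θ₄−θ₃)].
Numerator sine = +0.23005; denominator sine = -0.94832.
Result = 0.0622·8.168·(+0.23005) / (0.1605·(-0.94832)) = -0.7679 rad/s; magnitude 0.7679 rad/s.

0.768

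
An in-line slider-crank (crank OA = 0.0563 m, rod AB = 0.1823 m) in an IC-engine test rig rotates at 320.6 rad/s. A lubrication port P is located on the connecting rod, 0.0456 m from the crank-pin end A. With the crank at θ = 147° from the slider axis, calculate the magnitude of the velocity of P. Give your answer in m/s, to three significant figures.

ω = 320.6 rad/s.  Crank-pin speed |V_A| = rω = 18.05 m/s, perpendicular to OA.
Rod angle: sinφ = −(r/L) sinθ ⇒ φ = -9.683°; ω_rod = −rω cosθ/√(L²−r²sin²θ) = +84.238 rad/s.
V_P = V_A + ω_rod × AP, with AP = 0.0456 m along the rod.
Components: V_Px = −rω sinθ − a·ω_rod·sinφ = -9.1845 m/s;  V_Py = rω cosθ + a·ω_rod·cosφ = -11.351 m/s.
|V_P| = √(V_Px² + V_Py²) = 14.602 m/s.

14.6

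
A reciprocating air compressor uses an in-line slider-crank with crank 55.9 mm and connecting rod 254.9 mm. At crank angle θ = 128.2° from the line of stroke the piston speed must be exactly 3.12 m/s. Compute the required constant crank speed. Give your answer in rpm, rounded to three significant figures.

For an in-line slider-crank, |v_piston| = rω|sinθ|·[1 + r cosθ/√(L² − r² sin²θ)].
With r = 0.0559 m, L = 0.2549 m, θ = 128.2°: the bracketed kinematic factor |dx/dθ| = 0.037881 m.
ω = v/|dx/dθ| = 3.12/0.037881 = 82.363 rad/s.
N = 60ω/(2π) = 786.5 rpm.

787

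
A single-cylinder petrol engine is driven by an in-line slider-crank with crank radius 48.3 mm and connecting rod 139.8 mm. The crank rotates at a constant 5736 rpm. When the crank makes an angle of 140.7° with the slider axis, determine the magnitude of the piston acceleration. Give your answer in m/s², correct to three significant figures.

ω = 2π·5736/60 = 600.7 rad/s
x(θ) = r cosθ + √(L² − r² sin²θ); with ω constant, a = ω²·d²x/dθ².
d²x/dθ² = −r cosθ − r²(cos2θ)/√u − r⁴ sin²2θ/(4u^{3/2}),  u = L² − r² sin²θ = 0.0186082 m².
Substituting r = 0.0483 m, L = 0.1398 m, θ = 140.7°: d²x/dθ² = +0.033481 m.
a = ω²·d²x/dθ² = (600.7)²·(+0.033481) = +12080 m/s²;  |a| = 12080 m/s².

12100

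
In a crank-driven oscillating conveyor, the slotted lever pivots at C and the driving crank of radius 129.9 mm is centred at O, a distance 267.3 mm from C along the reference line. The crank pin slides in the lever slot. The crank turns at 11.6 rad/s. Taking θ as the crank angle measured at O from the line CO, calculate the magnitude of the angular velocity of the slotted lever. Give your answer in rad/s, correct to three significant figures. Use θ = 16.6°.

ω = 11.6 rad/s
Crank pin A relative to C: A = (d + r cosθ, r sinθ); lever angle φ = atan2(r sinθ, d + r cosθ).
Differentiating tanφ: φ̇ = rω(d cosθ + r)/(d² + r² + 2dr cosθ).
d² + r² + 2dr cosθ = |CA|² = 0.154874 m²;  d cosθ + r = +0.38606 m.
|ω_lever| = |0.1299·11.6·+0.38606| / 0.154874 = 3.7562 rad/s.

3.76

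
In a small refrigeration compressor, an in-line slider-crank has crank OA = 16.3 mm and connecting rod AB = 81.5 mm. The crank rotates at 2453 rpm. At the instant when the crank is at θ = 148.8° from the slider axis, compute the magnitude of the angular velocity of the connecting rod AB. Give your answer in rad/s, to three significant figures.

44.2

ω = 256.9 rad/s (converted from 2453 rpm).
The rod makes angle φ with the slider axis where L sinφ = r sinθ; differentiating, L cosφ·φ̇ = r ω cosθ.
L cosφ = √(L² − r² sin²θ) = 0.081061 m.
|ω_rod| = r ω |cosθ| / √(L² − r² sin²θ) = 0.0163·256.9·0.85536/0.081061 = 44.183 rad/s.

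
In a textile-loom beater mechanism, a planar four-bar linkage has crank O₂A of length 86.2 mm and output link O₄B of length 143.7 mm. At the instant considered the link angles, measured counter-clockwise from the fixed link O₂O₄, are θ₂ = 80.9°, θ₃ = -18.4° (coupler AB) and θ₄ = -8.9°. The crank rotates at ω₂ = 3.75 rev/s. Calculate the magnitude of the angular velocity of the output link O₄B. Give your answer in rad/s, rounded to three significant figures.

84.5

ω₂ = 23.56 rad/s (from 3.75 rev/s).
Differentiating the loop-closure r₂e^{iθ₂}+r₃e^{iθ₃}=r₁+r₄e^{iθ₄} gives r₂ω₂e^{iθ₂}+r₃ω₃e^{iθ₃}=r₄ω₄e^{iθ₄}.
Eliminating the other unknown: ω₄ = r₂ω₂ sin(θ₂−θ₃) / [r₄ sin(θ₄−θ₃)].
Numerator sine = +0.98686; denominator sine = +0.16505.
Result = 0.0862·23.56·(+0.98686) / (0.1437·(+0.16505)) = +84.51 rad/s; magnitude 84.51 rad/s.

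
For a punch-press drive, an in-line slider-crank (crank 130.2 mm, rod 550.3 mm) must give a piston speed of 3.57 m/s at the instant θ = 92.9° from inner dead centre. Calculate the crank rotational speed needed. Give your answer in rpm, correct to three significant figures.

265

For an in-line slider-crank, |v_piston| = rω|sinθ|·[1 + r cosθ/√(L² − r² sin²θ)].
With r = 0.1302 m, L = 0.5503 m, θ = 92.9°: the bracketed kinematic factor |dx/dθ| = 0.12843 m.
ω = v/|dx/dθ| = 3.57/0.12843 = 27.797 rad/s.
N = 60ω/(2π) = 265.44 rpm.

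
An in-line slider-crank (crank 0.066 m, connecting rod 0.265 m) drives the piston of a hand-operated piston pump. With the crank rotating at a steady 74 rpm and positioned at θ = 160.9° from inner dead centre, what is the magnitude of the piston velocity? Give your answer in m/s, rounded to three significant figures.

ω = 2π·74/60 = 7.749 rad/s
For an in-line slider-crank, x = r cosθ + √(L² − r² sin²θ), so v = −rω sinθ·[1 + r cosθ/√(L² − r² sin²θ)].
With r = 0.066 m, L = 0.265 m, θ = 160.9°: √(L² − r² sin²θ) = 0.26412 m.
v = −0.066·7.749·0.32722·[1 + 0.066·-0.94495/0.26412] = -0.12784 m/s.
|v| = 0.12784 m/s.

0.128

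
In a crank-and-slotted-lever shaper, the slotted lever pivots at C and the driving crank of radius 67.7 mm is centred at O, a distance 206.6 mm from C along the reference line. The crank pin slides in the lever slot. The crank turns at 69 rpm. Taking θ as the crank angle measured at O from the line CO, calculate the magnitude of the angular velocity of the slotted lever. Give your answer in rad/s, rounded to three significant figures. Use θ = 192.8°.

ω = 7.226 rad/s (from 69 rpm).
Crank pin A relative to C: A = (d + r cosθ, r sinθ); lever angle φ = atan2(r sinθ, d + r cosθ).
Differentiating tanφ: φ̇ = rω(d cosθ + r)/(d² + r² + 2dr cosθ).
d² + r² + 2dr cosθ = |CA|² = 0.0199884 m²;  d cosθ + r = -0.13377 m.
|ω_lever| = |0.0677·7.226·-0.13377| / 0.0199884 = 3.2737 rad/s.

3.27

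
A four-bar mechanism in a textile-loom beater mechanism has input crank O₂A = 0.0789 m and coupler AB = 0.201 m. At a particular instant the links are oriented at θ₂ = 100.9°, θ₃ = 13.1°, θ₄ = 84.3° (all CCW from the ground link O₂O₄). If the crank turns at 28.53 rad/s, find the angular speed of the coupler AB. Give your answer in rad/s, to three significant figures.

3.38

ω₂ = 28.53 rad/s
Differentiating the loop-closure r₂e^{iθ₂}+r₃e^{iθ₃}=r₁+r₄e^{iθ₄} gives r₂ω₂e^{iθ₂}+r₃ω₃e^{iθ₃}=r₄ω₄e^{iθ₄}.
Eliminating the other unknown: ω₃ = r₂ω₂ sin(θ₄−θ₂) / [r₃ sin(θ₃−θ₄)].
Numerator sine = -0.28569; denominator sine = -0.94665.
Result = 0.0789·28.53·(-0.28569) / (0.201·(-0.94665)) = +3.3798 rad/s; magnitude 3.3798 rad/s.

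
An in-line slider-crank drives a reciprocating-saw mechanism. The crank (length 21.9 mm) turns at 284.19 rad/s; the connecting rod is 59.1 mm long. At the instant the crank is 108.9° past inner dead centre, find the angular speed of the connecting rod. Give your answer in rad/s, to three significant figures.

ω = 284.2 rad/s
The rod makes angle φ with the slider axis where L sinφ = r sinθ; differentiating, L cosφ·φ̇ = r ω cosθ.
L cosφ = √(L² − r² sin²θ) = 0.055349 m.
|ω_rod| = r ω |cosθ| / √(L² − r² sin²θ) = 0.0219·284.2·0.32392/0.055349 = 36.423 rad/s.

36.4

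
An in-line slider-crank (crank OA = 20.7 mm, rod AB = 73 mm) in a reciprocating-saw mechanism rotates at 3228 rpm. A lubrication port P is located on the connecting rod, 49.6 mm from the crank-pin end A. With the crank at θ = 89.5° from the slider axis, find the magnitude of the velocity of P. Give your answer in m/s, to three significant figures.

7.01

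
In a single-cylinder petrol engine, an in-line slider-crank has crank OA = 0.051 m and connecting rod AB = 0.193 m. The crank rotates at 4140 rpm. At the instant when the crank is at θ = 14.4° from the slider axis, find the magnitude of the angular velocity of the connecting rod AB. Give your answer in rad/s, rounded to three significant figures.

111

ω = 433.5 rad/s (converted from 4140 rpm).
The rod makes angle φ with the slider axis where L sinφ = r sinθ; differentiating, L cosφ·φ̇ = r ω cosθ.
L cosφ = √(L² − r² sin²θ) = 0.19258 m.
|ω_rod| = r ω |cosθ| / √(L² − r² sin²θ) = 0.051·433.5·0.96858/0.19258 = 111.2 rad/s.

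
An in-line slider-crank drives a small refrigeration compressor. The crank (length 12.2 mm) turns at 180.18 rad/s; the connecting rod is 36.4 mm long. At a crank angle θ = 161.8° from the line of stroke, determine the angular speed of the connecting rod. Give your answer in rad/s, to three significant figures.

57.7

ω = 180.2 rad/s
The rod makes angle φ with the slider axis where L sinφ = r sinθ; differentiating, L cosφ·φ̇ = r ω cosθ.
L cosφ = √(L² − r² sin²θ) = 0.0362 m.
|ω_rod| = r ω |cosθ| / √(L² − r² sin²θ) = 0.0122·180.2·0.94997/0.0362 = 57.686 rad/s.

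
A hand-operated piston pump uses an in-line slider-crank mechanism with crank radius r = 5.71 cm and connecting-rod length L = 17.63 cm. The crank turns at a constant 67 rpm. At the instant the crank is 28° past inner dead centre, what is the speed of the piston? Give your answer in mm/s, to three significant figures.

ω = 2π·67/60 = 7.016 rad/s
For an in-line slider-crank, x = r cosθ + √(L² − r² sin²θ), so v = −rω sinθ·[1 + r cosθ/√(L² − r² sin²θ)].
With r = 0.0571 m, L = 0.1763 m, θ = 28°: √(L² − r² sin²θ) = 0.17425 m.
v = −0.0571·7.016·0.46947·[1 + 0.0571·0.88295/0.17425] = -0.2425 m/s.
|v| = 0.2425 m/s = 242.5 mm/s.

243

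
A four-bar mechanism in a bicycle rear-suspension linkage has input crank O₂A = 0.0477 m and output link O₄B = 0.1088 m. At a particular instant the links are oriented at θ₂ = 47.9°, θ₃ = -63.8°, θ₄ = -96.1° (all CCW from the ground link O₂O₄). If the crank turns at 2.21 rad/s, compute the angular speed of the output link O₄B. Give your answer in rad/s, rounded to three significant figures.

ω₂ = 2.21 rad/s
Differentiating the loop-closure r₂e^{iθ₂}+r₃e^{iθ₃}=r₁+r₄e^{iθ₄} gives r₂ω₂e^{iθ₂}+r₃ω₃e^{iθ₃}=r₄ω₄e^{iθ₄}.
Eliminating the other unknown: ω₄ = r₂ω₂ sin(θ₂−θ₃) / [r₄ sin(θ₄−θ₃)].
Numerator sine = +0.92913; denominator sine = -0.53435.
Result = 0.0477·2.21·(+0.92913) / (0.1088·(-0.53435)) = -1.6847 rad/s; magnitude 1.6847 rad/s.

1.68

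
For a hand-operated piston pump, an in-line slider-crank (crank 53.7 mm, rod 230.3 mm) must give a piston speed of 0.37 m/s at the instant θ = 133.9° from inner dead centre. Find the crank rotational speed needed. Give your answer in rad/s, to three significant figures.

For an in-line slider-crank, |v_piston| = rω|sinθ|·[1 + r cosθ/√(L² − r² sin²θ)].
With r = 0.0537 m, L = 0.2303 m, θ = 133.9°: the bracketed kinematic factor |dx/dθ| = 0.032347 m.
ω = v/|dx/dθ| = 0.37/0.032347 = 11.438 rad/s.

11.4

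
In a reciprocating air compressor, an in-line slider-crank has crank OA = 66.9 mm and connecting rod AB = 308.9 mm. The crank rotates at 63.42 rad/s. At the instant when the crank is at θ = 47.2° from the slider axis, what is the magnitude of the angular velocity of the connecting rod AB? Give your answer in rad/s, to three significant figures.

ω = 63.42 rad/s
The rod makes angle φ with the slider axis where L sinφ = r sinθ; differentiating, L cosφ·φ̇ = r ω cosθ.
L cosφ = √(L² − r² sin²θ) = 0.30497 m.
|ω_rod| = r ω |cosθ| / √(L² − r² sin²θ) = 0.0669·63.42·0.67944/0.30497 = 9.4524 rad/s.

9.45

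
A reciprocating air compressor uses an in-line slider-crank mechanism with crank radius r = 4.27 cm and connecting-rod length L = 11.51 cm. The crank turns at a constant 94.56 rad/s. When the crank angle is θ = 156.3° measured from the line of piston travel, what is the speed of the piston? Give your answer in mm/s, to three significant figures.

ω = 94.56 rad/s
For an in-line slider-crank, x = r cosθ + √(L² − r² sin²θ), so v = −rω sinθ·[1 + r cosθ/√(L² − r² sin²θ)].
With r = 0.0427 m, L = 0.1151 m, θ = 156.3°: √(L² − r² sin²θ) = 0.11381 m.
v = −0.0427·94.56·0.40195·[1 + 0.0427·-0.91566/0.11381] = -1.0654 m/s.
|v| = 1.0654 m/s = 1065.4 mm/s.

1070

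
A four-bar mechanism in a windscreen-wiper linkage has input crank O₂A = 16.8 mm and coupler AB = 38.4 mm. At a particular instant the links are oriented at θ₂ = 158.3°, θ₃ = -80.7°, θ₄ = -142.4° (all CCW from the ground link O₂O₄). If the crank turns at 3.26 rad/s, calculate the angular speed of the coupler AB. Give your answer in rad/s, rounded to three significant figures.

1.39

ω₂ = 3.26 rad/s
Differentiating the loop-closure r₂e^{iθ₂}+r₃e^{iθ₃}=r₁+r₄e^{iθ₄} gives r₂ω₂e^{iθ₂}+r₃ω₃e^{iθ₃}=r₄ω₄e^{iθ₄}.
Eliminating the other unknown: ω₃ = r₂ω₂ sin(θ₄−θ₂) / [r₃ sin(θ₃−θ₄)].
Numerator sine = +0.85985; denominator sine = +0.88048.
Result = 0.0168·3.26·(+0.85985) / (0.0384·(+0.88048)) = +1.3928 rad/s; magnitude 1.3928 rad/s.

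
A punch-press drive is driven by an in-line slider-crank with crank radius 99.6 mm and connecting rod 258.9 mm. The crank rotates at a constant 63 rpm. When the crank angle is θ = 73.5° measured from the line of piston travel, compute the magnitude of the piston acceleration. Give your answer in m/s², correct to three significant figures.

0.251

ω = 2π·63/60 = 6.597 rad/s
x(θ) = r cosθ + √(L² − r² sin²θ); with ω constant, a = ω²·d²x/dθ².
d²x/dθ² = −r cosθ − r²(cos2θ)/√u − r⁴ sin²2θ/(4u^{3/2}),  u = L² − r² sin²θ = 0.0579093 m².
Substituting r = 0.0996 m, L = 0.2589 m, θ = 73.5°: d²x/dθ² = +0.0057613 m.
a = ω²·d²x/dθ² = (6.597)²·(+0.0057613) = +0.25076 m/s²;  |a| = 0.25076 m/s².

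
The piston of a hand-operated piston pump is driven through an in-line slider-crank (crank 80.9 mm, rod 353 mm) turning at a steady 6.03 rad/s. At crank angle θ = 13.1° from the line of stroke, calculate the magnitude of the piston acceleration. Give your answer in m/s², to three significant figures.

ω = 6.03 rad/s
x(θ) = r cosθ + √(L² − r² sin²θ); with ω constant, a = ω²·d²x/dθ².
d²x/dθ² = −r cosθ − r²(cos2θ)/√u − r⁴ sin²2θ/(4u^{3/2}),  u = L² − r² sin²θ = 0.124273 m².
Substituting r = 0.0809 m, L = 0.353 m, θ = 13.1°: d²x/dθ² = -0.0955 m.
a = ω²·d²x/dθ² = (6.03)²·(-0.0955) = -3.4725 m/s²;  |a| = 3.4725 m/s².

3.47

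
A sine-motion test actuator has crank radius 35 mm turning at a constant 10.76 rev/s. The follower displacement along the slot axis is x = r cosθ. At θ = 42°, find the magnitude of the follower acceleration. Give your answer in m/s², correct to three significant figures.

119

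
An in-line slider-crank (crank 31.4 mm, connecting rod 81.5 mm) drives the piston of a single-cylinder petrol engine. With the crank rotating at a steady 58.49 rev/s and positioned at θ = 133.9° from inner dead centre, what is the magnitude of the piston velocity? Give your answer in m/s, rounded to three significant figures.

ω = 2π·58.5 = 367.5 rad/s
For an in-line slider-crank, x = r cosθ + √(L² − r² sin²θ), so v = −rω sinθ·[1 + r cosθ/√(L² − r² sin²θ)].
With r = 0.0314 m, L = 0.0815 m, θ = 133.9°: √(L² − r² sin²θ) = 0.078297 m.
v = −0.0314·367.5·0.72055·[1 + 0.0314·-0.69340/0.078297] = -6.0027 m/s.
|v| = 6.0027 m/s.

6.00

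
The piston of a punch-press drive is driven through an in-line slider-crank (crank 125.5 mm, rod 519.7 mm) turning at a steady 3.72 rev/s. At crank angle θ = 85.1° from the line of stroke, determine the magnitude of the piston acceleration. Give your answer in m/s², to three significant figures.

ω = 2π·3.72 = 23.37 rad/s
x(θ) = r cosθ + √(L² − r² sin²θ); with ω constant, a = ω²·d²x/dθ².
d²x/dθ² = −r cosθ − r²(cos2θ)/√u − r⁴ sin²2θ/(4u^{3/2}),  u = L² − r² sin²θ = 0.254453 m².
Substituting r = 0.1255 m, L = 0.5197 m, θ = 85.1°: d²x/dθ² = +0.020034 m.
a = ω²·d²x/dθ² = (23.37)²·(+0.020034) = +10.945 m/s²;  |a| = 10.945 m/s².

10.9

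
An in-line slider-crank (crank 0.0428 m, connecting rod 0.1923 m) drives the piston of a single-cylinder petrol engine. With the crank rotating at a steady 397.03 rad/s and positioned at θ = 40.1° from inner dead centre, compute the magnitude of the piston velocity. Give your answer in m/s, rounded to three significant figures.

12.8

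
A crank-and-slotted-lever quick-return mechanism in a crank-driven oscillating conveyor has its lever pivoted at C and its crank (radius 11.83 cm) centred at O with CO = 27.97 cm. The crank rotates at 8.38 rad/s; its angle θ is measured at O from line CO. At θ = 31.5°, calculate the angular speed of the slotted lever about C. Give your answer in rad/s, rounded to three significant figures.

ω = 8.38 rad/s
Crank pin A relative to C: A = (d + r cosθ, r sinθ); lever angle φ = atan2(r sinθ, d + r cosθ).
Differentiating tanφ: φ̇ = rω(d cosθ + r)/(d² + r² + 2dr cosθ).
d² + r² + 2dr cosθ = |CA|² = 0.148652 m²;  d cosθ + r = +0.35678 m.
|ω_lever| = |0.1183·8.38·+0.35678| / 0.148652 = 2.3794 rad/s.

2.38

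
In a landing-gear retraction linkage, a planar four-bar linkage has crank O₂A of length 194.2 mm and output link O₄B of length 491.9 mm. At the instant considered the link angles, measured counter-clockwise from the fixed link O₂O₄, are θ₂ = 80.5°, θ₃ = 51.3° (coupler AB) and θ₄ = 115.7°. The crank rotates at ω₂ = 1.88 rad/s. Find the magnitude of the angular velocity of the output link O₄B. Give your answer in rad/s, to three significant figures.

0.402

ω₂ = 1.88 rad/s
Differentiating the loop-closure r₂e^{iθ₂}+r₃e^{iθ₃}=r₁+r₄e^{iθ₄} gives r₂ω₂e^{iθ₂}+r₃ω₃e^{iθ₃}=r₄ω₄e^{iθ₄}.
Eliminating the other unknown: ω₄ = r₂ω₂ sin(θ₂−θ₃) / [r₄ sin(θ₄−θ₃)].
Numerator sine = +0.48786; denominator sine = +0.90183.
Result = 0.1942·1.88·(+0.48786) / (0.4919·(+0.90183)) = +0.40151 rad/s; magnitude 0.40151 rad/s.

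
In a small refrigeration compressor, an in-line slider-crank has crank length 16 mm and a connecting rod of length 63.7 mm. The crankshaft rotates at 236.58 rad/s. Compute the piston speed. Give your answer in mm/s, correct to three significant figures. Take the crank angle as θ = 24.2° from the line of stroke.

ω = 236.6 rad/s
For an in-line slider-crank, x = r cosθ + √(L² − r² sin²θ), so v = −rω sinθ·[1 + r cosθ/√(L² − r² sin²θ)].
With r = 0.016 m, L = 0.0637 m, θ = 24.2°: √(L² − r² sin²θ) = 0.063361 m.
v = −0.016·236.6·0.40992·[1 + 0.016·0.91212/0.063361] = -1.9091 m/s.
|v| = 1.9091 m/s = 1909.1 mm/s.

1910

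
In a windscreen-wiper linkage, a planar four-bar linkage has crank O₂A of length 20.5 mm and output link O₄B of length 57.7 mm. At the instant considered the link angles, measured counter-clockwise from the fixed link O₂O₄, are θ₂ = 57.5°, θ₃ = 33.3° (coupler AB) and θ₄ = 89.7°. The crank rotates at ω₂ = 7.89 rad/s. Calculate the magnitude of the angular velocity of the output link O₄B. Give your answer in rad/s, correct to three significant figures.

ω₂ = 7.89 rad/s
Differentiating the loop-closure r₂e^{iθ₂}+r₃e^{iθ₃}=r₁+r₄e^{iθ₄} gives r₂ω₂e^{iθ₂}+r₃ω₃e^{iθ₃}=r₄ω₄e^{iθ₄}.
Eliminating the other unknown: ω₄ = r₂ω₂ sin(θ₂−θ₃) / [r₄ sin(θ₄−θ₃)].
Numerator sine = +0.40992; denominator sine = +0.83292.
Result = 0.0205·7.89·(+0.40992) / (0.0577·(+0.83292)) = +1.3796 rad/s; magnitude 1.3796 rad/s.

1.38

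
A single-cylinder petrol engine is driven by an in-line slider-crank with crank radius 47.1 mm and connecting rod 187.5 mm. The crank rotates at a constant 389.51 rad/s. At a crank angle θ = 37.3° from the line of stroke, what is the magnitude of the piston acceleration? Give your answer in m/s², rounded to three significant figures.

6190

ω = 389.5 rad/s
x(θ) = r cosθ + √(L² − r² sin²θ); with ω constant, a = ω²·d²x/dθ².
d²x/dθ² = −r cosθ − r²(cos2θ)/√u − r⁴ sin²2θ/(4u^{3/2}),  u = L² − r² sin²θ = 0.0343416 m².
Substituting r = 0.0471 m, L = 0.1875 m, θ = 37.3°: d²x/dθ² = -0.040825 m.
a = ω²·d²x/dθ² = (389.5)²·(-0.040825) = -6194 m/s²;  |a| = 6194 m/s².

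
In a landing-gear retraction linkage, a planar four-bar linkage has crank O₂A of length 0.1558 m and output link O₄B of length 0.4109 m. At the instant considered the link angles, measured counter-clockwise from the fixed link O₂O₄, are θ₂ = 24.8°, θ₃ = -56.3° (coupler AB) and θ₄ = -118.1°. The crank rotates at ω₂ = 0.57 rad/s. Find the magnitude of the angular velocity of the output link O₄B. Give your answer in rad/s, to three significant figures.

ω₂ = 0.57 rad/s
Differentiating the loop-closure r₂e^{iθ₂}+r₃e^{iθ₃}=r₁+r₄e^{iθ₄} gives r₂ω₂e^{iθ₂}+r₃ω₃e^{iθ₃}=r₄ω₄e^{iθ₄}.
Eliminating the other unknown: ω₄ = r₂ω₂ sin(θ₂−θ₃) / [r₄ sin(θ₄−θ₃)].
Numerator sine = +0.98796; denominator sine = -0.88130.
Result = 0.1558·0.57·(+0.98796) / (0.4109·(-0.88130)) = -0.24228 rad/s; magnitude 0.24228 rad/s.

0.242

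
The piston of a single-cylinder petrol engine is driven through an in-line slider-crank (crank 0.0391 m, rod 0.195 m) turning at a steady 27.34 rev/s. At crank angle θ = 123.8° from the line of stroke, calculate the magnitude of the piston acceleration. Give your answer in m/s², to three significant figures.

ω = 2π·27.3 = 171.8 rad/s
x(θ) = r cosθ + √(L² − r² sin²θ); with ω constant, a = ω²·d²x/dθ².
d²x/dθ² = −r cosθ − r²(cos2θ)/√u − r⁴ sin²2θ/(4u^{3/2}),  u = L² − r² sin²θ = 0.0369693 m².
Substituting r = 0.0391 m, L = 0.195 m, θ = 123.8°: d²x/dθ² = +0.024711 m.
a = ω²·d²x/dθ² = (171.8)²·(+0.024711) = +729.2 m/s²;  |a| = 729.2 m/s².

729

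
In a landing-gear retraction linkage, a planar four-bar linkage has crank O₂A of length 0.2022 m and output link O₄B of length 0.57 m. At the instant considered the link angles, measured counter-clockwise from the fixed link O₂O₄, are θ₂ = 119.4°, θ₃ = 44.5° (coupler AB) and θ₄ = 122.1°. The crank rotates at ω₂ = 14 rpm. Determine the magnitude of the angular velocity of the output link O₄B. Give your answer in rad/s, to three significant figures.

0.514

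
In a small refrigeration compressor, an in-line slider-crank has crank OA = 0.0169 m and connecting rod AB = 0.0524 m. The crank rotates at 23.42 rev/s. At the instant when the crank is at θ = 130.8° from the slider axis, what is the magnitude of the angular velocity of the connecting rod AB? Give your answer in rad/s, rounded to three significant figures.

32.0

ω = 147.2 rad/s (converted from 23.42 rev/s).
The rod makes angle φ with the slider axis where L sinφ = r sinθ; differentiating, L cosφ·φ̇ = r ω cosθ.
L cosφ = √(L² − r² sin²θ) = 0.050814 m.
|ω_rod| = r ω |cosθ| / √(L² − r² sin²θ) = 0.0169·147.2·0.65342/0.050814 = 31.979 rad/s.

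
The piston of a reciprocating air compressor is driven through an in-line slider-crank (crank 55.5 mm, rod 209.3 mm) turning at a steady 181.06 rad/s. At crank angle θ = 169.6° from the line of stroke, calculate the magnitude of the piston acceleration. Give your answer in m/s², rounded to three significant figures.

ω = 181.1 rad/s
x(θ) = r cosθ + √(L² − r² sin²θ); with ω constant, a = ω²·d²x/dθ².
d²x/dθ² = −r cosθ − r²(cos2θ)/√u − r⁴ sin²2θ/(4u^{3/2}),  u = L² − r² sin²θ = 0.0437061 m².
Substituting r = 0.0555 m, L = 0.2093 m, θ = 169.6°: d²x/dθ² = +0.040782 m.
a = ω²·d²x/dθ² = (181.1)²·(+0.040782) = +1336.9 m/s²;  |a| = 1336.9 m/s².

1340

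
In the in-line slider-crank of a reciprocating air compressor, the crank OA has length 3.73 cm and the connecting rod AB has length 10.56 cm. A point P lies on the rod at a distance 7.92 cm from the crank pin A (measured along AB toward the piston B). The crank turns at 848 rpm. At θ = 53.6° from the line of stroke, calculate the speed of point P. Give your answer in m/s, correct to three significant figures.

3.14

ω = 88.8 rad/s.  Crank-pin speed |V_A| = rω = 3.3123 m/s, perpendicular to OA.
Rod angle: sinφ = −(r/L) sinθ ⇒ φ = -16.517°; ω_rod = −rω cosθ/√(L²−r²sin²θ) = -19.415 rad/s.
V_P = V_A + ω_rod × AP, with AP = 0.0792 m along the rod.
Components: V_Px = −rω sinθ − a·ω_rod·sinφ = -3.1032 m/s;  V_Py = rω cosθ + a·ω_rod·cosφ = +0.4914 m/s.
|V_P| = √(V_Px² + V_Py²) = 3.1419 m/s.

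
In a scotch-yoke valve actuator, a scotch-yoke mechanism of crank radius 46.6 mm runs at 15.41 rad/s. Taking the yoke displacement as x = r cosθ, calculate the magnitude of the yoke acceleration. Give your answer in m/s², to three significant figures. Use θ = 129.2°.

6.99

ω = 15.41 rad/s
x = r cosθ ⇒ ẍ = −rω² cosθ (ω constant).
|a| = rω²|cosθ| = 0.0466·(15.41)²·|cos 129.2°| = 6.994 m/s².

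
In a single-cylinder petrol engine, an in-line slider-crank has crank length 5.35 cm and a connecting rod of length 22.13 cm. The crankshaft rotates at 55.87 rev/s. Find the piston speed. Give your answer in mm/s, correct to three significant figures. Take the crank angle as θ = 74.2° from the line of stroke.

19300

ω = 2π·55.9 = 351 rad/s
For an in-line slider-crank, x = r cosθ + √(L² − r² sin²θ), so v = −rω sinθ·[1 + r cosθ/√(L² − r² sin²θ)].
With r = 0.0535 m, L = 0.2213 m, θ = 74.2°: √(L² − r² sin²θ) = 0.21523 m.
v = −0.0535·351·0.96222·[1 + 0.0535·0.27228/0.21523] = -19.294 m/s.
|v| = 19.294 m/s = 19294 mm/s.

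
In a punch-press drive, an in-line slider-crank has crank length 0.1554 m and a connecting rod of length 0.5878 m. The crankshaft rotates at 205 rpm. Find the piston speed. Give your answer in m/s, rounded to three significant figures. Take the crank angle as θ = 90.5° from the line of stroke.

3.33

ω = 2π·205/60 = 21.47 rad/s
For an in-line slider-crank, x = r cosθ + √(L² − r² sin²θ), so v = −rω sinθ·[1 + r cosθ/√(L² − r² sin²θ)].
With r = 0.1554 m, L = 0.5878 m, θ = 90.5°: √(L² − r² sin²θ) = 0.56689 m.
v = −0.1554·21.47·0.99996·[1 + 0.1554·-0.00873/0.56689] = -3.328 m/s.
|v| = 3.328 m/s.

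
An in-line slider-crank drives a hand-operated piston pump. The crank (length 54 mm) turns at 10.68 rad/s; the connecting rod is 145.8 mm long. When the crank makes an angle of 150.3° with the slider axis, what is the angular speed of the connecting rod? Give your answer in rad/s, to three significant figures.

3.50

ω = 10.68 rad/s
The rod makes angle φ with the slider axis where L sinφ = r sinθ; differentiating, L cosφ·φ̇ = r ω cosθ.
L cosφ = √(L² − r² sin²θ) = 0.14332 m.
|ω_rod| = r ω |cosθ| / √(L² − r² sin²θ) = 0.054·10.68·0.86863/0.14332 = 3.4953 rad/s.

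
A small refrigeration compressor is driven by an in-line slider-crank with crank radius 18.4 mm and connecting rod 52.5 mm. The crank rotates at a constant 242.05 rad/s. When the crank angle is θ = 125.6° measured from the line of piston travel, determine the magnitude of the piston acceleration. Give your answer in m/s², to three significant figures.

743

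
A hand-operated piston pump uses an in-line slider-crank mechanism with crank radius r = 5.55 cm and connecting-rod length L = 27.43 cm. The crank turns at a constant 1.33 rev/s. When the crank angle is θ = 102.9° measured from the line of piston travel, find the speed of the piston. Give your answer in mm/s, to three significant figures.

ω = 2π·1.33 = 8.357 rad/s
For an in-line slider-crank, x = r cosθ + √(L² − r² sin²θ), so v = −rω sinθ·[1 + r cosθ/√(L² − r² sin²θ)].
With r = 0.0555 m, L = 0.2743 m, θ = 102.9°: √(L² − r² sin²θ) = 0.26891 m.
v = −0.0555·8.357·0.97476·[1 + 0.0555·-0.22325/0.26891] = -0.43126 m/s.
|v| = 0.43126 m/s = 431.26 mm/s.

431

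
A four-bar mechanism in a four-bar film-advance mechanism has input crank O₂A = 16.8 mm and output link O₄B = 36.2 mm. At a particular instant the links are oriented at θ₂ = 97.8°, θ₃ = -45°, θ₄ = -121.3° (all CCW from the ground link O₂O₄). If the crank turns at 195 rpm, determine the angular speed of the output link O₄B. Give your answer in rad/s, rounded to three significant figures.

ω₂ = 20.42 rad/s (from 195 rpm).
Differentiating the loop-closure r₂e^{iθ₂}+r₃e^{iθ₃}=r₁+r₄e^{iθ₄} gives r₂ω₂e^{iθ₂}+r₃ω₃e^{iθ₃}=r₄ω₄e^{iθ₄}.
Eliminating the other unknown: ω₄ = r₂ω₂ sin(θ₂−θ₃) / [r₄ sin(θ₄−θ₃)].
Numerator sine = +0.60460; denominator sine = -0.97155.
Result = 0.0168·20.42·(+0.60460) / (0.0362·(-0.97155)) = -5.8975 rad/s; magnitude 5.8975 rad/s.

5.90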